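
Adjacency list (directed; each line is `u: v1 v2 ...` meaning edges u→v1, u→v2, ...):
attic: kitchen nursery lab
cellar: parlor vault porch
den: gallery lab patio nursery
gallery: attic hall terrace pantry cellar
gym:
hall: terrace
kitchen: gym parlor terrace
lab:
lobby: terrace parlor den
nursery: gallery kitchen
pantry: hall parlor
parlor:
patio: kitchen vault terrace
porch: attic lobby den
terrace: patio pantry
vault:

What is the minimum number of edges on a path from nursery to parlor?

Level 0: nursery
Level 1: gallery, kitchen
Level 2: attic, cellar, gym, hall, pantry, parlor, terrace
Level 3: lab, patio, porch, vault
Level 4: den, lobby
parlor first appears at level 2.

2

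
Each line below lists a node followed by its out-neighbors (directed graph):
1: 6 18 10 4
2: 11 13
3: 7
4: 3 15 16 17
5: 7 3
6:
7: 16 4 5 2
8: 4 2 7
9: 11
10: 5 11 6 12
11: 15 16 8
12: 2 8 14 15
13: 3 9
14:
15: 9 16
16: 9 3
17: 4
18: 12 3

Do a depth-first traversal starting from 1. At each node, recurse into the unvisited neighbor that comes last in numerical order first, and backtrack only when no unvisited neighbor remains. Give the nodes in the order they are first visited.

1 -> 18 -> 12 -> 15 -> 16 -> 9 -> 11 -> 8 -> 7 -> 5 -> 3 -> 4 -> 17 -> 2 -> 13 -> 14 -> 10 -> 6

Visit 1
1 → 18
18 → 12
12 → 15
15 → 16
16 → 9
9 → 11
11 → 8
8 → 7
7 → 5
5 → 3
7 → 4
4 → 17
7 → 2
2 → 13
12 → 14
1 → 10
10 → 6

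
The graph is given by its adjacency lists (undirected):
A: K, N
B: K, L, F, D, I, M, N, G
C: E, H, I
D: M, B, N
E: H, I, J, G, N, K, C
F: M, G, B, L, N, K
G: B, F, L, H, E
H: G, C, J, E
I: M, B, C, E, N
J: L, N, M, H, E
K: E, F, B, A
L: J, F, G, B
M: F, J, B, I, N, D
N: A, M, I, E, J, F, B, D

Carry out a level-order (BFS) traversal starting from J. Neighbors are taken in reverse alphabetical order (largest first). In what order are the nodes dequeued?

Visit J; enqueue N, M, L, H, E → queue [N, M, L, H, E]
Visit N; enqueue I, F, D, B, A → queue [M, L, H, E, I, F, D, B, A]
Visit M → queue [L, H, E, I, F, D, B, A]
Visit L; enqueue G → queue [H, E, I, F, D, B, A, G]
Visit H; enqueue C → queue [E, I, F, D, B, A, G, C]
Visit E; enqueue K → queue [I, F, D, B, A, G, C, K]
Visit I → queue [F, D, B, A, G, C, K]
Visit F → queue [D, B, A, G, C, K]
Visit D → queue [B, A, G, C, K]
Visit B → queue [A, G, C, K]
Visit A → queue [G, C, K]
Visit G → queue [C, K]
Visit C → queue [K]
Visit K → queue []

J → N → M → L → H → E → I → F → D → B → A → G → C → K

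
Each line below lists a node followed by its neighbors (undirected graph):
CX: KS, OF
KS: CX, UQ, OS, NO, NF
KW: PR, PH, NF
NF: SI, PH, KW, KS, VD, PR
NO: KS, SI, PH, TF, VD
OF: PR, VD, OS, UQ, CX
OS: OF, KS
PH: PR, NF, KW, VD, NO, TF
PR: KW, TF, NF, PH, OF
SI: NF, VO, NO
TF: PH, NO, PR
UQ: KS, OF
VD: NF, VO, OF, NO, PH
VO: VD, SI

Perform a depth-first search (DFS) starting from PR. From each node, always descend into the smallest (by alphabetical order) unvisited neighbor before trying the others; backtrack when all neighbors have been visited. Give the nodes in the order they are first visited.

PR → KW → NF → KS → CX → OF → OS → UQ → VD → NO → PH → TF → SI → VO

Visit PR
PR → KW
KW → NF
NF → KS
KS → CX
CX → OF
OF → OS
OF → UQ
OF → VD
VD → NO
NO → PH
PH → TF
NO → SI
SI → VO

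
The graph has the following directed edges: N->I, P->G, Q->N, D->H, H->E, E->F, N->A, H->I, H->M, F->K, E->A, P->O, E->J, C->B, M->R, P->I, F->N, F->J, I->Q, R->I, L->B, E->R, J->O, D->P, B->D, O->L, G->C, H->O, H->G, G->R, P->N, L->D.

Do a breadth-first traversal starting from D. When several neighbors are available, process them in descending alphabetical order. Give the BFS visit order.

Visit D; enqueue P, H → queue [P, H]
Visit P; enqueue O, N, I, G → queue [H, O, N, I, G]
Visit H; enqueue M, E → queue [O, N, I, G, M, E]
Visit O; enqueue L → queue [N, I, G, M, E, L]
Visit N; enqueue A → queue [I, G, M, E, L, A]
Visit I; enqueue Q → queue [G, M, E, L, A, Q]
Visit G; enqueue R, C → queue [M, E, L, A, Q, R, C]
Visit M → queue [E, L, A, Q, R, C]
Visit E; enqueue J, F → queue [L, A, Q, R, C, J, F]
Visit L; enqueue B → queue [A, Q, R, C, J, F, B]
Visit A → queue [Q, R, C, J, F, B]
Visit Q → queue [R, C, J, F, B]
Visit R → queue [C, J, F, B]
Visit C → queue [J, F, B]
Visit J → queue [F, B]
Visit F; enqueue K → queue [B, K]
Visit B → queue [K]
Visit K → queue []

D P H O N I G M E L A Q R C J F B K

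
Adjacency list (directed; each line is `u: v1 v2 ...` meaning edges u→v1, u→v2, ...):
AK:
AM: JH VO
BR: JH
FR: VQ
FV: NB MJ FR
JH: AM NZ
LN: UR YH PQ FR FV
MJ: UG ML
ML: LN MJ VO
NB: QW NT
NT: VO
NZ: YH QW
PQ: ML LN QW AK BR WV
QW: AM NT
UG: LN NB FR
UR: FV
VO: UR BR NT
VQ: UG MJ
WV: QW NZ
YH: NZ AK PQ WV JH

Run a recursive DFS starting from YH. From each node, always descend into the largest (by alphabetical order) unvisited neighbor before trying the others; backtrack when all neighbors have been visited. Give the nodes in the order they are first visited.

YH -> WV -> QW -> NT -> VO -> UR -> FV -> NB -> MJ -> UG -> LN -> PQ -> ML -> BR -> JH -> NZ -> AM -> AK -> FR -> VQ

Visit YH
YH → WV
WV → QW
QW → NT
NT → VO
VO → UR
UR → FV
FV → NB
FV → MJ
MJ → UG
UG → LN
LN → PQ
PQ → ML
PQ → BR
BR → JH
JH → NZ
JH → AM
PQ → AK
LN → FR
FR → VQ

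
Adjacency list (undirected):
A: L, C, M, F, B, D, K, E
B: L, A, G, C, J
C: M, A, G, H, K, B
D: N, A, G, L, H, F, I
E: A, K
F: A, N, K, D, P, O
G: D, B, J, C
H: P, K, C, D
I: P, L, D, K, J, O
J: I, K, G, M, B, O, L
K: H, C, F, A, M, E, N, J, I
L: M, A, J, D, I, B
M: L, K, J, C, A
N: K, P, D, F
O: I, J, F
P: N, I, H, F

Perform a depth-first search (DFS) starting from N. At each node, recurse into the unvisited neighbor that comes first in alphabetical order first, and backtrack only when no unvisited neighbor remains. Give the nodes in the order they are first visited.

Visit N
N → D
D → A
A → B
B → C
C → G
G → J
J → I
I → K
K → E
K → F
F → O
F → P
P → H
K → M
M → L

N → D → A → B → C → G → J → I → K → E → F → O → P → H → M → L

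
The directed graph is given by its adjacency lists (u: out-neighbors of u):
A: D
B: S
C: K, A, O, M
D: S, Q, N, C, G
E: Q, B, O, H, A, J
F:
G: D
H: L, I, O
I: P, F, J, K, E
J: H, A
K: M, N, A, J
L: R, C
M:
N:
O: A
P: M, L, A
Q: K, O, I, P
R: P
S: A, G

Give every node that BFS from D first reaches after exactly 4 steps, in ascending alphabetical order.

B, H, R

Level 0: D
Level 1: C, G, N, Q, S
Level 2: A, I, K, M, O, P
Level 3: E, F, J, L
Level 4: B, H, R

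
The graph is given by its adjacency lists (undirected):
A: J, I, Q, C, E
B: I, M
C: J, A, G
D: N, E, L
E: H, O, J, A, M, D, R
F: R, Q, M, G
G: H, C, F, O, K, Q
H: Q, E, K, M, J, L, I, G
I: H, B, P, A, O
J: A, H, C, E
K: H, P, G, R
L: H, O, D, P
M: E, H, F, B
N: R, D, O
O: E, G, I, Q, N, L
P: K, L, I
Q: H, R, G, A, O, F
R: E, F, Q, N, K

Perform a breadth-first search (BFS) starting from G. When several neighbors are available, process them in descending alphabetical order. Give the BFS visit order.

G -> Q -> O -> K -> H -> F -> C -> R -> A -> N -> L -> I -> E -> P -> M -> J -> D -> B

Visit G; enqueue Q, O, K, H, F, C → queue [Q, O, K, H, F, C]
Visit Q; enqueue R, A → queue [O, K, H, F, C, R, A]
Visit O; enqueue N, L, I, E → queue [K, H, F, C, R, A, N, L, I, E]
Visit K; enqueue P → queue [H, F, C, R, A, N, L, I, E, P]
Visit H; enqueue M, J → queue [F, C, R, A, N, L, I, E, P, M, J]
Visit F → queue [C, R, A, N, L, I, E, P, M, J]
Visit C → queue [R, A, N, L, I, E, P, M, J]
Visit R → queue [A, N, L, I, E, P, M, J]
Visit A → queue [N, L, I, E, P, M, J]
Visit N; enqueue D → queue [L, I, E, P, M, J, D]
Visit L → queue [I, E, P, M, J, D]
Visit I; enqueue B → queue [E, P, M, J, D, B]
Visit E → queue [P, M, J, D, B]
Visit P → queue [M, J, D, B]
Visit M → queue [J, D, B]
Visit J → queue [D, B]
Visit D → queue [B]
Visit B → queue []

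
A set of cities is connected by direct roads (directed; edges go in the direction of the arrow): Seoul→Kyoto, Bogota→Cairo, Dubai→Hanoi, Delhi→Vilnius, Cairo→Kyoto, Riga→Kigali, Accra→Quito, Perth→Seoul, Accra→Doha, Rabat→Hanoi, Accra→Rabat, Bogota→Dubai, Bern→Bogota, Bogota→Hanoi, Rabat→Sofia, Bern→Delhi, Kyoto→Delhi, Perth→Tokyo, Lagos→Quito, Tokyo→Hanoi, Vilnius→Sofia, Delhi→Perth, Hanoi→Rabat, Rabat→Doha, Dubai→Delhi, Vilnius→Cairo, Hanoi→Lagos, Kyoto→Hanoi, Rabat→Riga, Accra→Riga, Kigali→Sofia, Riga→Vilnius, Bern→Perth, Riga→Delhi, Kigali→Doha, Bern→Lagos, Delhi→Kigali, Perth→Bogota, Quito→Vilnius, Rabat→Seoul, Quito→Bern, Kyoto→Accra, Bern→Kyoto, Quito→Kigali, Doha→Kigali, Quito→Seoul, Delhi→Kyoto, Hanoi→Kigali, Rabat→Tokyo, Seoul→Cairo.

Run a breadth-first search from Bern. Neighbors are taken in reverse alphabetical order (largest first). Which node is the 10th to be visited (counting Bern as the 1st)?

Visit Bern; enqueue Perth, Lagos, Kyoto, Delhi, Bogota → queue [Perth, Lagos, Kyoto, Delhi, Bogota]
Visit Perth; enqueue Tokyo, Seoul → queue [Lagos, Kyoto, Delhi, Bogota, Tokyo, Seoul]
Visit Lagos; enqueue Quito → queue [Kyoto, Delhi, Bogota, Tokyo, Seoul, Quito]
Visit Kyoto; enqueue Hanoi, Accra → queue [Delhi, Bogota, Tokyo, Seoul, Quito, Hanoi, Accra]
Visit Delhi; enqueue Vilnius, Kigali → queue [Bogota, Tokyo, Seoul, Quito, Hanoi, Accra, Vilnius, Kigali]
Visit Bogota; enqueue Dubai, Cairo → queue [Tokyo, Seoul, Quito, Hanoi, Accra, Vilnius, Kigali, Dubai, Cairo]
Visit Tokyo → queue [Seoul, Quito, Hanoi, Accra, Vilnius, Kigali, Dubai, Cairo]
Visit Seoul → queue [Quito, Hanoi, Accra, Vilnius, Kigali, Dubai, Cairo]
Visit Quito → queue [Hanoi, Accra, Vilnius, Kigali, Dubai, Cairo]
Visit Hanoi; enqueue Rabat → queue [Accra, Vilnius, Kigali, Dubai, Cairo, Rabat]
Visit Accra; enqueue Riga, Doha → queue [Vilnius, Kigali, Dubai, Cairo, Rabat, Riga, Doha]
Visit Vilnius; enqueue Sofia → queue [Kigali, Dubai, Cairo, Rabat, Riga, Doha, Sofia]
Visit Kigali → queue [Dubai, Cairo, Rabat, Riga, Doha, Sofia]
Visit Dubai → queue [Cairo, Rabat, Riga, Doha, Sofia]
Visit Cairo → queue [Rabat, Riga, Doha, Sofia]
Visit Rabat → queue [Riga, Doha, Sofia]
Visit Riga → queue [Doha, Sofia]
Visit Doha → queue [Sofia]
Visit Sofia → queue []

Visit order: Bern, Perth, Lagos, Kyoto, Delhi, Bogota, Tokyo, Seoul, Quito, Hanoi, Accra, Vilnius, Kigali, Dubai, Cairo, Rabat, Riga, Doha, Sofia

Hanoi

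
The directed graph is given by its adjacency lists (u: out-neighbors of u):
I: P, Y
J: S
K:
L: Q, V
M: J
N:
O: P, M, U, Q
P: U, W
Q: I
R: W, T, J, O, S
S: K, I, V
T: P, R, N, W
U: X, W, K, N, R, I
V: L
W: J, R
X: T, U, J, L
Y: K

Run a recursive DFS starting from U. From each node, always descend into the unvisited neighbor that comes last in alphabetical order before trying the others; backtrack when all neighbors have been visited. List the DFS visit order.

U → X → T → W → R → S → V → L → Q → I → Y → K → P → O → M → J → N

Visit U
U → X
X → T
T → W
W → R
R → S
S → V
V → L
L → Q
Q → I
I → Y
Y → K
I → P
R → O
O → M
M → J
T → N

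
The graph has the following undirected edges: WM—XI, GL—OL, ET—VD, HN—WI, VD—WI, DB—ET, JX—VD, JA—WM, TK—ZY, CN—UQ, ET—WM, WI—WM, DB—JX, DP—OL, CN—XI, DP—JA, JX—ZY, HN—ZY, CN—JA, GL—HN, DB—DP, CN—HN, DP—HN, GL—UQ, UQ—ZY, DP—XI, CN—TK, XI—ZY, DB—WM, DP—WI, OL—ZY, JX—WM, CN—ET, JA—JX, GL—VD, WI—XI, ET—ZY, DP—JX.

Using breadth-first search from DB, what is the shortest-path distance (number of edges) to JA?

2

Level 0: DB
Level 1: DP, ET, JX, WM
Level 2: CN, HN, JA, OL, VD, WI, XI, ZY
Level 3: GL, TK, UQ
JA first appears at level 2.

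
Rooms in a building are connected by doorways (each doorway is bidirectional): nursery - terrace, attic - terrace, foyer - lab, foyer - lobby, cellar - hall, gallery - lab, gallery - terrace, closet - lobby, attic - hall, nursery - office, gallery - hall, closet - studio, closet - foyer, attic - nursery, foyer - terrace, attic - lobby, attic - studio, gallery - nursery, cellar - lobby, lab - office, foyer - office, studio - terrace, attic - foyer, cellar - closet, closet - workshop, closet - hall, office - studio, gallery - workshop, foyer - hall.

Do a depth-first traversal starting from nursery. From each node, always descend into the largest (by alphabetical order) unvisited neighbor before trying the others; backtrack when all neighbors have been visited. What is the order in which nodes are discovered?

nursery, terrace, studio, office, lab, gallery, workshop, closet, lobby, foyer, hall, cellar, attic

Visit nursery
nursery → terrace
terrace → studio
studio → office
office → lab
lab → gallery
gallery → workshop
workshop → closet
closet → lobby
lobby → foyer
foyer → hall
hall → cellar
hall → attic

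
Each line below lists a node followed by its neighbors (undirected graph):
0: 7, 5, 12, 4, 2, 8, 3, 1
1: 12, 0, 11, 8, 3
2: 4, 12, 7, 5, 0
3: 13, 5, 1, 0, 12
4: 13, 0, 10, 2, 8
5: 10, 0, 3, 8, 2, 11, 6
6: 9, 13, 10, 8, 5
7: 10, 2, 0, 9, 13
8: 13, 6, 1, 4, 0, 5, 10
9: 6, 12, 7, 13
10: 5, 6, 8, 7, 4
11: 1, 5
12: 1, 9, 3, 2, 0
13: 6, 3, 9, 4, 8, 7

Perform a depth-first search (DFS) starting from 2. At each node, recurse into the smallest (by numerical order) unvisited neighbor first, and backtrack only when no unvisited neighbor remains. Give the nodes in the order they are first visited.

Visit 2
2 → 0
0 → 1
1 → 3
3 → 5
5 → 6
6 → 8
8 → 4
4 → 10
10 → 7
7 → 9
9 → 12
9 → 13
5 → 11

2, 0, 1, 3, 5, 6, 8, 4, 10, 7, 9, 12, 13, 11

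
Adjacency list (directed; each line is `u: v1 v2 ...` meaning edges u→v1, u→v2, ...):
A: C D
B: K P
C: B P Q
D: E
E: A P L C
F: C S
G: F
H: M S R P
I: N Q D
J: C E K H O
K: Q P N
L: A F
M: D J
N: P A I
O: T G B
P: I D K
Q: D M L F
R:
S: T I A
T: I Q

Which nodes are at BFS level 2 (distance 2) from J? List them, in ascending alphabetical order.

A, B, G, L, M, N, P, Q, R, S, T

Level 0: J
Level 1: C, E, H, K, O
Level 2: A, B, G, L, M, N, P, Q, R, S, T
Level 3: D, F, I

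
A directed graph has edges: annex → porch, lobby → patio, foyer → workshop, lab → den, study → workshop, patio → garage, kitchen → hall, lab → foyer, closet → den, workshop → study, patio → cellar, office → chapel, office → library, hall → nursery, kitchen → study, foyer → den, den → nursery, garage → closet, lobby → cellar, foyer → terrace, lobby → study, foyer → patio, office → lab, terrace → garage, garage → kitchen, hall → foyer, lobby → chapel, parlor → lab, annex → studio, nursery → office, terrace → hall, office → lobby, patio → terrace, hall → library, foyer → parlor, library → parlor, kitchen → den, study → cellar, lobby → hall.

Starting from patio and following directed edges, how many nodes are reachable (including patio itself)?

18

BFS from patio visits: patio, terrace, garage, cellar, hall, kitchen, closet, nursery, library, foyer, study, den, office, parlor, workshop, lobby, lab, chapel
Reachable nodes: 18 of 21 total.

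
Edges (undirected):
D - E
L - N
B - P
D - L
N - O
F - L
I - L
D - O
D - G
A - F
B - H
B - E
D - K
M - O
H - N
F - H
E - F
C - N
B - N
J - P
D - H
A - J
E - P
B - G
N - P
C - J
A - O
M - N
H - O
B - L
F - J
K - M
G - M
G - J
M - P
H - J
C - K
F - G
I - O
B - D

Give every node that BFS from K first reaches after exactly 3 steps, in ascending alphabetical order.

A, F, I

Level 0: K
Level 1: C, D, M
Level 2: B, E, G, H, J, L, N, O, P
Level 3: A, F, I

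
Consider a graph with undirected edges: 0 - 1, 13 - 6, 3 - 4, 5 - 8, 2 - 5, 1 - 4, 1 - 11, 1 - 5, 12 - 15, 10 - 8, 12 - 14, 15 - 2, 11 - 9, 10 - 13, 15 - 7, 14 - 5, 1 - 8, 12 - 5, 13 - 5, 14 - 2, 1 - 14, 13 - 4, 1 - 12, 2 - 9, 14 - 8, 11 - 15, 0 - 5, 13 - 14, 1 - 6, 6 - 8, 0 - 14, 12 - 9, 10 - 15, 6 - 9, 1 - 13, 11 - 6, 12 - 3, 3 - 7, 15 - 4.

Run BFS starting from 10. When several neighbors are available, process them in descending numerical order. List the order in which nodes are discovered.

10 15 13 8 12 11 7 4 2 14 6 5 1 9 3 0

Visit 10; enqueue 15, 13, 8 → queue [15, 13, 8]
Visit 15; enqueue 12, 11, 7, 4, 2 → queue [13, 8, 12, 11, 7, 4, 2]
Visit 13; enqueue 14, 6, 5, 1 → queue [8, 12, 11, 7, 4, 2, 14, 6, 5, 1]
Visit 8 → queue [12, 11, 7, 4, 2, 14, 6, 5, 1]
Visit 12; enqueue 9, 3 → queue [11, 7, 4, 2, 14, 6, 5, 1, 9, 3]
Visit 11 → queue [7, 4, 2, 14, 6, 5, 1, 9, 3]
Visit 7 → queue [4, 2, 14, 6, 5, 1, 9, 3]
Visit 4 → queue [2, 14, 6, 5, 1, 9, 3]
Visit 2 → queue [14, 6, 5, 1, 9, 3]
Visit 14; enqueue 0 → queue [6, 5, 1, 9, 3, 0]
Visit 6 → queue [5, 1, 9, 3, 0]
Visit 5 → queue [1, 9, 3, 0]
Visit 1 → queue [9, 3, 0]
Visit 9 → queue [3, 0]
Visit 3 → queue [0]
Visit 0 → queue []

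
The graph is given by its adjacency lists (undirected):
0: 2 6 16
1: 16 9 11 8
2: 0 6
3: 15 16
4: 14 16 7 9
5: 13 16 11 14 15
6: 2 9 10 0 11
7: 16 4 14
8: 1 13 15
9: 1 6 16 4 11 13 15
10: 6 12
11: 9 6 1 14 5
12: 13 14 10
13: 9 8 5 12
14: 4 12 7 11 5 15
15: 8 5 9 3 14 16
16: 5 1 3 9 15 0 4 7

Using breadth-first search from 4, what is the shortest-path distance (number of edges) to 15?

2

Level 0: 4
Level 1: 7, 9, 14, 16
Level 2: 0, 1, 3, 5, 6, 11, 12, 13, 15
Level 3: 2, 8, 10
15 first appears at level 2.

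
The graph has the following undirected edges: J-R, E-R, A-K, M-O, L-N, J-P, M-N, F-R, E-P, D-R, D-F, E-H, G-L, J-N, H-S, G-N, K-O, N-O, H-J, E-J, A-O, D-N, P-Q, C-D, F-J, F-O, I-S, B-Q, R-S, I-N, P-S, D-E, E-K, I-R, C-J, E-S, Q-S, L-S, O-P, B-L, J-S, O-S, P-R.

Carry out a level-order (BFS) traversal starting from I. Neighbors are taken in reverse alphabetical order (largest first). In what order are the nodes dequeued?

Visit I; enqueue S, R, N → queue [S, R, N]
Visit S; enqueue Q, P, O, L, J, H, E → queue [R, N, Q, P, O, L, J, H, E]
Visit R; enqueue F, D → queue [N, Q, P, O, L, J, H, E, F, D]
Visit N; enqueue M, G → queue [Q, P, O, L, J, H, E, F, D, M, G]
Visit Q; enqueue B → queue [P, O, L, J, H, E, F, D, M, G, B]
Visit P → queue [O, L, J, H, E, F, D, M, G, B]
Visit O; enqueue K, A → queue [L, J, H, E, F, D, M, G, B, K, A]
Visit L → queue [J, H, E, F, D, M, G, B, K, A]
Visit J; enqueue C → queue [H, E, F, D, M, G, B, K, A, C]
Visit H → queue [E, F, D, M, G, B, K, A, C]
Visit E → queue [F, D, M, G, B, K, A, C]
Visit F → queue [D, M, G, B, K, A, C]
Visit D → queue [M, G, B, K, A, C]
Visit M → queue [G, B, K, A, C]
Visit G → queue [B, K, A, C]
Visit B → queue [K, A, C]
Visit K → queue [A, C]
Visit A → queue [C]
Visit C → queue []

I, S, R, N, Q, P, O, L, J, H, E, F, D, M, G, B, K, A, C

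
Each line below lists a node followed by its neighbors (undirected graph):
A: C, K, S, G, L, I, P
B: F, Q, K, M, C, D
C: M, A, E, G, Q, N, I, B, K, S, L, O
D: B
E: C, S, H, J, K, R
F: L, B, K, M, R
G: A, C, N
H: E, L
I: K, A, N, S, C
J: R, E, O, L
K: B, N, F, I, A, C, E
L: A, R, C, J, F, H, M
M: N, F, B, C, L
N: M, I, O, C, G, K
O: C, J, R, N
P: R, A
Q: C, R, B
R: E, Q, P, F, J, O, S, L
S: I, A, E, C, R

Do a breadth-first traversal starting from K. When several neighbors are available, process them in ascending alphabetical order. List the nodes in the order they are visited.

K -> A -> B -> C -> E -> F -> I -> N -> G -> L -> P -> S -> D -> M -> Q -> O -> H -> J -> R

Visit K; enqueue A, B, C, E, F, I, N → queue [A, B, C, E, F, I, N]
Visit A; enqueue G, L, P, S → queue [B, C, E, F, I, N, G, L, P, S]
Visit B; enqueue D, M, Q → queue [C, E, F, I, N, G, L, P, S, D, M, Q]
Visit C; enqueue O → queue [E, F, I, N, G, L, P, S, D, M, Q, O]
Visit E; enqueue H, J, R → queue [F, I, N, G, L, P, S, D, M, Q, O, H, J, R]
Visit F → queue [I, N, G, L, P, S, D, M, Q, O, H, J, R]
Visit I → queue [N, G, L, P, S, D, M, Q, O, H, J, R]
Visit N → queue [G, L, P, S, D, M, Q, O, H, J, R]
Visit G → queue [L, P, S, D, M, Q, O, H, J, R]
Visit L → queue [P, S, D, M, Q, O, H, J, R]
Visit P → queue [S, D, M, Q, O, H, J, R]
Visit S → queue [D, M, Q, O, H, J, R]
Visit D → queue [M, Q, O, H, J, R]
Visit M → queue [Q, O, H, J, R]
Visit Q → queue [O, H, J, R]
Visit O → queue [H, J, R]
Visit H → queue [J, R]
Visit J → queue [R]
Visit R → queue []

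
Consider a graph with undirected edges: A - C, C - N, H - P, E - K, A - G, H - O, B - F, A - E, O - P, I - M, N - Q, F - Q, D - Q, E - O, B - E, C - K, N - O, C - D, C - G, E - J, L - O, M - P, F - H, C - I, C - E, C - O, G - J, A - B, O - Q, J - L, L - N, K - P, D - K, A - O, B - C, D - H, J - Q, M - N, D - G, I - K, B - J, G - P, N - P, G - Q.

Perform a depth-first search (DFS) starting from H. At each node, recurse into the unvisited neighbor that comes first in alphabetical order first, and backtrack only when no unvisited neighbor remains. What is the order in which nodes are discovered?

H → D → C → A → B → E → J → G → P → K → I → M → N → L → O → Q → F

Visit H
H → D
D → C
C → A
A → B
B → E
E → J
J → G
G → P
P → K
K → I
I → M
M → N
N → L
L → O
O → Q
Q → F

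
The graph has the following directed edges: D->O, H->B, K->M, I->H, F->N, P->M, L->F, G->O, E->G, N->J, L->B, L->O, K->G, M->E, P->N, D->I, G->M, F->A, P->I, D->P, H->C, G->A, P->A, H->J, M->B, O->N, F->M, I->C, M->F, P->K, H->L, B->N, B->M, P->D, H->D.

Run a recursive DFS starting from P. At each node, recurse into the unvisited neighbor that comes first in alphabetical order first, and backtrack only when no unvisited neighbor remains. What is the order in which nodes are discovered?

Visit P
P → A
P → D
D → I
I → C
I → H
H → B
B → M
M → E
E → G
G → O
O → N
N → J
M → F
H → L
P → K

P -> A -> D -> I -> C -> H -> B -> M -> E -> G -> O -> N -> J -> F -> L -> K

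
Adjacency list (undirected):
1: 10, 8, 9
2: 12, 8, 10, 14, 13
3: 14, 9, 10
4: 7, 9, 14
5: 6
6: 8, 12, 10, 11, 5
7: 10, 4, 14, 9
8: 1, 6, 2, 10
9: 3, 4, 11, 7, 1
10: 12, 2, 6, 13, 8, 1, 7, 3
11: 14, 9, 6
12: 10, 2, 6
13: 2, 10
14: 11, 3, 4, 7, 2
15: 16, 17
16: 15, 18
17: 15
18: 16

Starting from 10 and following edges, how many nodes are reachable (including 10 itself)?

BFS from 10 visits: 10, 12, 2, 6, 13, 8, 1, 7, 3, 14, 11, 5, 9, 4
Reachable nodes: 14 of 18 total.

14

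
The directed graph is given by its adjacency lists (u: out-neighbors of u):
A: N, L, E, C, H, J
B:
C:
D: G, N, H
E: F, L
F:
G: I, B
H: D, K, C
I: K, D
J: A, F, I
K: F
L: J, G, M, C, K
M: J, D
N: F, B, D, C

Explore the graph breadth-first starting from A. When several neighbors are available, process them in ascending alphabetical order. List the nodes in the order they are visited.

A, C, E, H, J, L, N, F, D, K, I, G, M, B

Visit A; enqueue C, E, H, J, L, N → queue [C, E, H, J, L, N]
Visit C → queue [E, H, J, L, N]
Visit E; enqueue F → queue [H, J, L, N, F]
Visit H; enqueue D, K → queue [J, L, N, F, D, K]
Visit J; enqueue I → queue [L, N, F, D, K, I]
Visit L; enqueue G, M → queue [N, F, D, K, I, G, M]
Visit N; enqueue B → queue [F, D, K, I, G, M, B]
Visit F → queue [D, K, I, G, M, B]
Visit D → queue [K, I, G, M, B]
Visit K → queue [I, G, M, B]
Visit I → queue [G, M, B]
Visit G → queue [M, B]
Visit M → queue [B]
Visit B → queue []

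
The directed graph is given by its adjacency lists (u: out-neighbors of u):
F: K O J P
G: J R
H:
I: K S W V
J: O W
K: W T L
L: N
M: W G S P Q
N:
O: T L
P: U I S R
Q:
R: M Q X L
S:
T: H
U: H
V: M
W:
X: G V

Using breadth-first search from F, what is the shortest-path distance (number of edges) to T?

2

Level 0: F
Level 1: J, K, O, P
Level 2: I, L, R, S, T, U, W
Level 3: H, M, N, Q, V, X
Level 4: G
T first appears at level 2.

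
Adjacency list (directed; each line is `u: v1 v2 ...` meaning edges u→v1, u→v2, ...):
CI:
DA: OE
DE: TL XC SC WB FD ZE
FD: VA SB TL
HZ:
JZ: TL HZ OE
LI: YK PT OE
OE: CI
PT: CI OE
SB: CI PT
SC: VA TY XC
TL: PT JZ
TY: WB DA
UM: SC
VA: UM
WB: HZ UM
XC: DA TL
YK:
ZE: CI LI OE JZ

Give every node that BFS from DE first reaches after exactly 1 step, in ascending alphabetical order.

Level 0: DE
Level 1: FD, SC, TL, WB, XC, ZE
Level 2: CI, DA, HZ, JZ, LI, OE, PT, SB, TY, UM, VA
Level 3: YK

FD, SC, TL, WB, XC, ZE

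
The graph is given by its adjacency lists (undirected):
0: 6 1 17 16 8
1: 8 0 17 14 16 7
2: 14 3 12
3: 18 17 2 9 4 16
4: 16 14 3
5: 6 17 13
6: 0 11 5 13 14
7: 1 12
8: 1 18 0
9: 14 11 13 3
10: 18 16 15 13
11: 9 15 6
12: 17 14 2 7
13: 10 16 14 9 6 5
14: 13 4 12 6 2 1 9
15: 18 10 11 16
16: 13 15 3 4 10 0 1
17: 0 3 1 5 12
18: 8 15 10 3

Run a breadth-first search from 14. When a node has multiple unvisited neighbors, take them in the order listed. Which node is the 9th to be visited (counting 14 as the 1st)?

10

Visit 14; enqueue 13, 4, 12, 6, 2, 1, 9 → queue [13, 4, 12, 6, 2, 1, 9]
Visit 13; enqueue 10, 16, 5 → queue [4, 12, 6, 2, 1, 9, 10, 16, 5]
Visit 4; enqueue 3 → queue [12, 6, 2, 1, 9, 10, 16, 5, 3]
Visit 12; enqueue 17, 7 → queue [6, 2, 1, 9, 10, 16, 5, 3, 17, 7]
Visit 6; enqueue 0, 11 → queue [2, 1, 9, 10, 16, 5, 3, 17, 7, 0, 11]
Visit 2 → queue [1, 9, 10, 16, 5, 3, 17, 7, 0, 11]
Visit 1; enqueue 8 → queue [9, 10, 16, 5, 3, 17, 7, 0, 11, 8]
Visit 9 → queue [10, 16, 5, 3, 17, 7, 0, 11, 8]
Visit 10; enqueue 18, 15 → queue [16, 5, 3, 17, 7, 0, 11, 8, 18, 15]
Visit 16 → queue [5, 3, 17, 7, 0, 11, 8, 18, 15]
Visit 5 → queue [3, 17, 7, 0, 11, 8, 18, 15]
Visit 3 → queue [17, 7, 0, 11, 8, 18, 15]
Visit 17 → queue [7, 0, 11, 8, 18, 15]
Visit 7 → queue [0, 11, 8, 18, 15]
Visit 0 → queue [11, 8, 18, 15]
Visit 11 → queue [8, 18, 15]
Visit 8 → queue [18, 15]
Visit 18 → queue [15]
Visit 15 → queue []

Visit order: 14, 13, 4, 12, 6, 2, 1, 9, 10, 16, 5, 3, 17, 7, 0, 11, 8, 18, 15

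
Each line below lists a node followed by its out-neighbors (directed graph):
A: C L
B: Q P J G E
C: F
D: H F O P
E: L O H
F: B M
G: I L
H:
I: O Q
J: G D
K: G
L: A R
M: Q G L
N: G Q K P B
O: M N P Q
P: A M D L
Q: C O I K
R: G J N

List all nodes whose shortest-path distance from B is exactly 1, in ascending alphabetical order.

E, G, J, P, Q

Level 0: B
Level 1: E, G, J, P, Q
Level 2: A, C, D, H, I, K, L, M, O
Level 3: F, N, R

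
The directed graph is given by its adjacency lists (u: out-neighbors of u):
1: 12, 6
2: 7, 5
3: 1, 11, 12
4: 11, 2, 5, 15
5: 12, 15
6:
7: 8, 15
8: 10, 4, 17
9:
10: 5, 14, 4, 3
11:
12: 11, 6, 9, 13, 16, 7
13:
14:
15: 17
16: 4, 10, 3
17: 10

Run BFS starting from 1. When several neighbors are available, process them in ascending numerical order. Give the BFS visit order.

Visit 1; enqueue 6, 12 → queue [6, 12]
Visit 6 → queue [12]
Visit 12; enqueue 7, 9, 11, 13, 16 → queue [7, 9, 11, 13, 16]
Visit 7; enqueue 8, 15 → queue [9, 11, 13, 16, 8, 15]
Visit 9 → queue [11, 13, 16, 8, 15]
Visit 11 → queue [13, 16, 8, 15]
Visit 13 → queue [16, 8, 15]
Visit 16; enqueue 3, 4, 10 → queue [8, 15, 3, 4, 10]
Visit 8; enqueue 17 → queue [15, 3, 4, 10, 17]
Visit 15 → queue [3, 4, 10, 17]
Visit 3 → queue [4, 10, 17]
Visit 4; enqueue 2, 5 → queue [10, 17, 2, 5]
Visit 10; enqueue 14 → queue [17, 2, 5, 14]
Visit 17 → queue [2, 5, 14]
Visit 2 → queue [5, 14]
Visit 5 → queue [14]
Visit 14 → queue []

1 -> 6 -> 12 -> 7 -> 9 -> 11 -> 13 -> 16 -> 8 -> 15 -> 3 -> 4 -> 10 -> 17 -> 2 -> 5 -> 14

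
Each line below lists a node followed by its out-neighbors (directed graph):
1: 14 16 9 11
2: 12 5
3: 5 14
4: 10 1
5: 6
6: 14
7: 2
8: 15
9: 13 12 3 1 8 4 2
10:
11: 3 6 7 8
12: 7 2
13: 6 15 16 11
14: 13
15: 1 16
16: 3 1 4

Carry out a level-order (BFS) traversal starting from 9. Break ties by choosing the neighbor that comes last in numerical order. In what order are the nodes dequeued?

9 -> 13 -> 12 -> 8 -> 4 -> 3 -> 2 -> 1 -> 16 -> 15 -> 11 -> 6 -> 7 -> 10 -> 14 -> 5

Visit 9; enqueue 13, 12, 8, 4, 3, 2, 1 → queue [13, 12, 8, 4, 3, 2, 1]
Visit 13; enqueue 16, 15, 11, 6 → queue [12, 8, 4, 3, 2, 1, 16, 15, 11, 6]
Visit 12; enqueue 7 → queue [8, 4, 3, 2, 1, 16, 15, 11, 6, 7]
Visit 8 → queue [4, 3, 2, 1, 16, 15, 11, 6, 7]
Visit 4; enqueue 10 → queue [3, 2, 1, 16, 15, 11, 6, 7, 10]
Visit 3; enqueue 14, 5 → queue [2, 1, 16, 15, 11, 6, 7, 10, 14, 5]
Visit 2 → queue [1, 16, 15, 11, 6, 7, 10, 14, 5]
Visit 1 → queue [16, 15, 11, 6, 7, 10, 14, 5]
Visit 16 → queue [15, 11, 6, 7, 10, 14, 5]
Visit 15 → queue [11, 6, 7, 10, 14, 5]
Visit 11 → queue [6, 7, 10, 14, 5]
Visit 6 → queue [7, 10, 14, 5]
Visit 7 → queue [10, 14, 5]
Visit 10 → queue [14, 5]
Visit 14 → queue [5]
Visit 5 → queue []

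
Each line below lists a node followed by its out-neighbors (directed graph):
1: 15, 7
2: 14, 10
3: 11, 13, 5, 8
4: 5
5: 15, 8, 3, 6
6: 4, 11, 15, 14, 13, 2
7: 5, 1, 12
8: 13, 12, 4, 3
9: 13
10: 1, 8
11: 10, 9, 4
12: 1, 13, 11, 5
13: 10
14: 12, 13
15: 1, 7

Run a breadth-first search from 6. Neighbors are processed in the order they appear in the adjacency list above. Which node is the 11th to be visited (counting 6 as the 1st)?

1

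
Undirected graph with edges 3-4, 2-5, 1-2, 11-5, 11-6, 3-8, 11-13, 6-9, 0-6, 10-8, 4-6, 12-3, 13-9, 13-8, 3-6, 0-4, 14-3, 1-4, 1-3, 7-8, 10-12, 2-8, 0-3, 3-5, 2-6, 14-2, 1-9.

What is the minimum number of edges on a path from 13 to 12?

3

Level 0: 13
Level 1: 8, 9, 11
Level 2: 1, 2, 3, 5, 6, 7, 10
Level 3: 0, 4, 12, 14
12 first appears at level 3.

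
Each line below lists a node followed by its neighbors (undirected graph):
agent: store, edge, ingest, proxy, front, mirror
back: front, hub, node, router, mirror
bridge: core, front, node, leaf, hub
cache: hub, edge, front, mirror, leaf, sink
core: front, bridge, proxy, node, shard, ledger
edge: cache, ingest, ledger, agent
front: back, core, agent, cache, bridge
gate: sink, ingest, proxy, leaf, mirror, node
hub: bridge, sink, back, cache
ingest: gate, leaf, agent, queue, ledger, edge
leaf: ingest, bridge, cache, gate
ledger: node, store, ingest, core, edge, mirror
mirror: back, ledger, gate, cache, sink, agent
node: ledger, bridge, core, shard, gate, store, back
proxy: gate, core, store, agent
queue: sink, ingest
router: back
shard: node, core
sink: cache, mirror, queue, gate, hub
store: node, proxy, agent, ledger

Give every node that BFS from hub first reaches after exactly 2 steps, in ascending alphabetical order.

Level 0: hub
Level 1: back, bridge, cache, sink
Level 2: core, edge, front, gate, leaf, mirror, node, queue, router
Level 3: agent, ingest, ledger, proxy, shard, store

core, edge, front, gate, leaf, mirror, node, queue, router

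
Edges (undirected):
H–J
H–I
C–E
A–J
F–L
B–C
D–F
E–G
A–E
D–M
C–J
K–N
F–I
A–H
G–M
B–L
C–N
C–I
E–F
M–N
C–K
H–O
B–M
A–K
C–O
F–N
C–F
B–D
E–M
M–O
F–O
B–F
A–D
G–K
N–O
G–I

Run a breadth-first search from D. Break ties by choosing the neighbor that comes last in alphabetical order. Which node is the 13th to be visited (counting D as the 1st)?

Visit D; enqueue M, F, B, A → queue [M, F, B, A]
Visit M; enqueue O, N, G, E → queue [F, B, A, O, N, G, E]
Visit F; enqueue L, I, C → queue [B, A, O, N, G, E, L, I, C]
Visit B → queue [A, O, N, G, E, L, I, C]
Visit A; enqueue K, J, H → queue [O, N, G, E, L, I, C, K, J, H]
Visit O → queue [N, G, E, L, I, C, K, J, H]
Visit N → queue [G, E, L, I, C, K, J, H]
Visit G → queue [E, L, I, C, K, J, H]
Visit E → queue [L, I, C, K, J, H]
Visit L → queue [I, C, K, J, H]
Visit I → queue [C, K, J, H]
Visit C → queue [K, J, H]
Visit K → queue [J, H]
Visit J → queue [H]
Visit H → queue []

Visit order: D, M, F, B, A, O, N, G, E, L, I, C, K, J, H

K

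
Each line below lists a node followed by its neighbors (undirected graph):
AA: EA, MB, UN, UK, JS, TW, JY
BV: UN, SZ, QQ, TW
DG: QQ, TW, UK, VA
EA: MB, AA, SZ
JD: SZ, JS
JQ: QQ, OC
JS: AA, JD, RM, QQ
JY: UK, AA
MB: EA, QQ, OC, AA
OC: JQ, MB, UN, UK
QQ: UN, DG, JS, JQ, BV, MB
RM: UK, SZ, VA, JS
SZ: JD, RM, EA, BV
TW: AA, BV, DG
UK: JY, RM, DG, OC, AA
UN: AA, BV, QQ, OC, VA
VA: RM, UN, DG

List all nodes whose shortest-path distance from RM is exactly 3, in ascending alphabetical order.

JQ, MB, TW

Level 0: RM
Level 1: JS, SZ, UK, VA
Level 2: AA, BV, DG, EA, JD, JY, OC, QQ, UN
Level 3: JQ, MB, TW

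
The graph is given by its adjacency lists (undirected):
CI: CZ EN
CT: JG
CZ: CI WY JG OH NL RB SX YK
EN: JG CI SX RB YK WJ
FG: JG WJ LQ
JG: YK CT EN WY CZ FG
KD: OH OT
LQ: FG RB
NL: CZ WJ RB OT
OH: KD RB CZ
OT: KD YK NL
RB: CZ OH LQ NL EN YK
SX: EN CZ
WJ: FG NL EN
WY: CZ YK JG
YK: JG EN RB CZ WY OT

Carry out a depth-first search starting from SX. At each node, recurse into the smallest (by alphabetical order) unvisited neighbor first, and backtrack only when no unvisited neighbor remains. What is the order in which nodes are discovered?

Visit SX
SX → CZ
CZ → CI
CI → EN
EN → JG
JG → CT
JG → FG
FG → LQ
LQ → RB
RB → NL
NL → OT
OT → KD
KD → OH
OT → YK
YK → WY
NL → WJ

SX -> CZ -> CI -> EN -> JG -> CT -> FG -> LQ -> RB -> NL -> OT -> KD -> OH -> YK -> WY -> WJ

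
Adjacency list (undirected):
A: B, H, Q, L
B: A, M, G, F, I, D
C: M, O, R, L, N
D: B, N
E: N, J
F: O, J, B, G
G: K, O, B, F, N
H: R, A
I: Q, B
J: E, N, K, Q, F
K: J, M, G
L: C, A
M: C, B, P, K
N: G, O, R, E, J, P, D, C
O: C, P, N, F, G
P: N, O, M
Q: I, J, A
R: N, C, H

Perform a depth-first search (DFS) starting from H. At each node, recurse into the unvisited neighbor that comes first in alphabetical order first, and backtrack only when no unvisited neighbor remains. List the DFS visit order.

H, A, B, D, N, C, L, M, K, G, F, J, E, Q, I, O, P, R

Visit H
H → A
A → B
B → D
D → N
N → C
C → L
C → M
M → K
K → G
G → F
F → J
J → E
J → Q
Q → I
F → O
O → P
C → R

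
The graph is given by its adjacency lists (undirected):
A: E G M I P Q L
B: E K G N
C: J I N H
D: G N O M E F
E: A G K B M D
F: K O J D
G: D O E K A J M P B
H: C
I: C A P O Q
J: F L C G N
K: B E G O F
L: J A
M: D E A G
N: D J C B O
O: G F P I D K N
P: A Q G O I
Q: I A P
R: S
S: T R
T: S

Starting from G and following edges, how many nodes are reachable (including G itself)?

17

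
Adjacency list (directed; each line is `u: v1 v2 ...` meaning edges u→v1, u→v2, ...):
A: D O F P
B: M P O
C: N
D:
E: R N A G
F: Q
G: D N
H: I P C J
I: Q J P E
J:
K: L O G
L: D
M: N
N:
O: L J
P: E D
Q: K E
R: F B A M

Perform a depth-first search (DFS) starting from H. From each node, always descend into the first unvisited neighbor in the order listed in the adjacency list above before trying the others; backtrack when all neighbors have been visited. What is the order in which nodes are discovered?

Visit H
H → I
I → Q
Q → K
K → L
L → D
K → O
O → J
K → G
G → N
Q → E
E → R
R → F
R → B
B → M
B → P
R → A
H → C

H, I, Q, K, L, D, O, J, G, N, E, R, F, B, M, P, A, C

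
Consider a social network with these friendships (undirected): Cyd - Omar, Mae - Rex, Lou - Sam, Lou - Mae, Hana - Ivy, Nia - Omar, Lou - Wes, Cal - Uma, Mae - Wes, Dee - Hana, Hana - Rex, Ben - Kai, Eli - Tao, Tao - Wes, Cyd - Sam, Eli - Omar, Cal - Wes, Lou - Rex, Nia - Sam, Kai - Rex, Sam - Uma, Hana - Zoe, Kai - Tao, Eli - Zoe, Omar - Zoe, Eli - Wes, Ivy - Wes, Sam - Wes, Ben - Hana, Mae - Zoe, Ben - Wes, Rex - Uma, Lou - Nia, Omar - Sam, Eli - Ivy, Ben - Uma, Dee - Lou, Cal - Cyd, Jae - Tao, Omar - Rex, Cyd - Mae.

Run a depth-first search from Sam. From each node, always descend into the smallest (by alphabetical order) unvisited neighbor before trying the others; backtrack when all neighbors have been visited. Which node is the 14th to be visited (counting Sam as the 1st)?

Ivy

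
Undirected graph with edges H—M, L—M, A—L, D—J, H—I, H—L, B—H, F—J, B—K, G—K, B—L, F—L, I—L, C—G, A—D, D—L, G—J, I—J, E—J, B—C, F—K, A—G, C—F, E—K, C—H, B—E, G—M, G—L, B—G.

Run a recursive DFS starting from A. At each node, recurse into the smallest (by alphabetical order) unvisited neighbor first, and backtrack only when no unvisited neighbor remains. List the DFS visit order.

Visit A
A → D
D → J
J → E
E → B
B → C
C → F
F → K
K → G
G → L
L → H
H → I
H → M

A, D, J, E, B, C, F, K, G, L, H, I, M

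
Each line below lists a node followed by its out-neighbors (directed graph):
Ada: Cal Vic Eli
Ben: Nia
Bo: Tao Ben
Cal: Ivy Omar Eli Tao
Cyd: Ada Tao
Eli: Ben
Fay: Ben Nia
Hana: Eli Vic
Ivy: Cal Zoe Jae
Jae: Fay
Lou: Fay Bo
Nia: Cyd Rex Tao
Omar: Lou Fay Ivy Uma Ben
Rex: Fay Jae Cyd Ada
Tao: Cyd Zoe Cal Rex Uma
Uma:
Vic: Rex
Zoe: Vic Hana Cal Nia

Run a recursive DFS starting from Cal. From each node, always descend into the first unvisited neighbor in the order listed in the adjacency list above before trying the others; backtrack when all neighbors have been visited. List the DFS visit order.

Visit Cal
Cal → Ivy
Ivy → Zoe
Zoe → Vic
Vic → Rex
Rex → Fay
Fay → Ben
Ben → Nia
Nia → Cyd
Cyd → Ada
Ada → Eli
Cyd → Tao
Tao → Uma
Rex → Jae
Zoe → Hana
Cal → Omar
Omar → Lou
Lou → Bo

Cal, Ivy, Zoe, Vic, Rex, Fay, Ben, Nia, Cyd, Ada, Eli, Tao, Uma, Jae, Hana, Omar, Lou, Bo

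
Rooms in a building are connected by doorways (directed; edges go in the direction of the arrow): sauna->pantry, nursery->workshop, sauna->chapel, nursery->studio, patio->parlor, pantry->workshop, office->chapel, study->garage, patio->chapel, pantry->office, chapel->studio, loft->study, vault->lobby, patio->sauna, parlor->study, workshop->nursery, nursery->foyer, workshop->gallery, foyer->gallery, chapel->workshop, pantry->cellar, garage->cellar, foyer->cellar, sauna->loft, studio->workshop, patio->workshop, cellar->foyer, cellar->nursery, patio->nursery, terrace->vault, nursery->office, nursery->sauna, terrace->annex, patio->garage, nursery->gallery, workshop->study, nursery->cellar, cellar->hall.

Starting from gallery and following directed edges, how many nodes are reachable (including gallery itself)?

1

BFS from gallery visits: gallery
Reachable nodes: 1 of 20 total.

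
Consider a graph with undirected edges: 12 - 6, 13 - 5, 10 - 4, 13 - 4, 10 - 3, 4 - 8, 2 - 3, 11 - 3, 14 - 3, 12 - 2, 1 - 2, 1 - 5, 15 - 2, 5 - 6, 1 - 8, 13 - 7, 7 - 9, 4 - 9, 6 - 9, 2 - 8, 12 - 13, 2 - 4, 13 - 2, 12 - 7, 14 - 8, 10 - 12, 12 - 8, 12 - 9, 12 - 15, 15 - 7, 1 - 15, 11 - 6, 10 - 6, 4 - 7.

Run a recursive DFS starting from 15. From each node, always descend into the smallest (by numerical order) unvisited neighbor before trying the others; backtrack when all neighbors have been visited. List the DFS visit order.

15, 1, 2, 3, 10, 4, 7, 9, 6, 5, 13, 12, 8, 14, 11

Visit 15
15 → 1
1 → 2
2 → 3
3 → 10
10 → 4
4 → 7
7 → 9
9 → 6
6 → 5
5 → 13
13 → 12
12 → 8
8 → 14
6 → 11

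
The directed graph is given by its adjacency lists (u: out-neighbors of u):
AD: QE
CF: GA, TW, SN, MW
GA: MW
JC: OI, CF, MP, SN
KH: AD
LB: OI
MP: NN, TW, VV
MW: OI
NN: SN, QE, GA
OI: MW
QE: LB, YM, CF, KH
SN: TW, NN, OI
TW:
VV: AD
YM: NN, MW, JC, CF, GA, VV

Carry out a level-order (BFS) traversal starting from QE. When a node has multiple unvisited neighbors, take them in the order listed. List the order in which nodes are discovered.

QE LB YM CF KH OI NN MW JC GA VV TW SN AD MP

Visit QE; enqueue LB, YM, CF, KH → queue [LB, YM, CF, KH]
Visit LB; enqueue OI → queue [YM, CF, KH, OI]
Visit YM; enqueue NN, MW, JC, GA, VV → queue [CF, KH, OI, NN, MW, JC, GA, VV]
Visit CF; enqueue TW, SN → queue [KH, OI, NN, MW, JC, GA, VV, TW, SN]
Visit KH; enqueue AD → queue [OI, NN, MW, JC, GA, VV, TW, SN, AD]
Visit OI → queue [NN, MW, JC, GA, VV, TW, SN, AD]
Visit NN → queue [MW, JC, GA, VV, TW, SN, AD]
Visit MW → queue [JC, GA, VV, TW, SN, AD]
Visit JC; enqueue MP → queue [GA, VV, TW, SN, AD, MP]
Visit GA → queue [VV, TW, SN, AD, MP]
Visit VV → queue [TW, SN, AD, MP]
Visit TW → queue [SN, AD, MP]
Visit SN → queue [AD, MP]
Visit AD → queue [MP]
Visit MP → queue []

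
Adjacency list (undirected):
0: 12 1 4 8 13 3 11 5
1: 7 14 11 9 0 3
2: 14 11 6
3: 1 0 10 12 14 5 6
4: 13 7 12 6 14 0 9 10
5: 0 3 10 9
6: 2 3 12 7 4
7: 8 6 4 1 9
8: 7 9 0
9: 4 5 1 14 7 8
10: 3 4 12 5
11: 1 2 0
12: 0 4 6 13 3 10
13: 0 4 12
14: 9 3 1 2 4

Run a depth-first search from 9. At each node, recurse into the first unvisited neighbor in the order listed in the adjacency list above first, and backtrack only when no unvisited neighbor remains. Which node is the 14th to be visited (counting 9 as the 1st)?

Visit 9
9 → 4
4 → 13
13 → 0
0 → 12
12 → 6
6 → 2
2 → 14
14 → 3
3 → 1
1 → 7
7 → 8
1 → 11
3 → 10
10 → 5

Visit order: 9, 4, 13, 0, 12, 6, 2, 14, 3, 1, 7, 8, 11, 10, 5

10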